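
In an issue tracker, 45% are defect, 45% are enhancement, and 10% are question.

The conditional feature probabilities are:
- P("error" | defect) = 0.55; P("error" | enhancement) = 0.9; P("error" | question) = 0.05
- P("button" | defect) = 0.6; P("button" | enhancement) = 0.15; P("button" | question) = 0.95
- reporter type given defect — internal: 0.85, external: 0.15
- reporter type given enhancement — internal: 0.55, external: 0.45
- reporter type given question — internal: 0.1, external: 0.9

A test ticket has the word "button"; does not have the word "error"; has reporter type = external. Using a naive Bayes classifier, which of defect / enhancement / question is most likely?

question

defect: 0.45 × (1−0.55) × 0.6 × 0.15 = 0.018225
enhancement: 0.45 × (1−0.9) × 0.15 × 0.45 = 0.0030375
question: 0.1 × (1−0.05) × 0.95 × 0.9 = 0.081225
Highest score → question.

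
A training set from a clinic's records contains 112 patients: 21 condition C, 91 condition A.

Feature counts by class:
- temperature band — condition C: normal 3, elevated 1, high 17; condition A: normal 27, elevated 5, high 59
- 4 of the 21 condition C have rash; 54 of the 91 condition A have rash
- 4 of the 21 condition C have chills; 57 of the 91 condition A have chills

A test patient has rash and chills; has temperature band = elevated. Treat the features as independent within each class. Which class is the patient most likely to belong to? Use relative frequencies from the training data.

condition A

condition C: (21/112) × (1/21) × (4/21) × (4/21) ≈ 0.000323939
condition A: (91/112) × (5/91) × (54/91) × (57/91) ≈ 0.0165935
Highest score → condition A.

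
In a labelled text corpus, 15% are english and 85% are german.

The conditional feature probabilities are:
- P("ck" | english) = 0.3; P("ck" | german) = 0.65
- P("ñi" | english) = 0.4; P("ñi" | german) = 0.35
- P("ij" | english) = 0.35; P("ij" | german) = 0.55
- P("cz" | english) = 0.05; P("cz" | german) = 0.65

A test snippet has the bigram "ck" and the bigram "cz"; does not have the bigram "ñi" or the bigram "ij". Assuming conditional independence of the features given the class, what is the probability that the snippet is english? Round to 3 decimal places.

english: 0.15 × 0.3 × (1−0.4) × (1−0.35) × 0.05 = 0.0008775
german: 0.85 × 0.65 × (1−0.35) × (1−0.55) × 0.65 = 0.1050440625
P(english | x) = 0.0008775 / 0.1059215625 ≈ 0.008

0.008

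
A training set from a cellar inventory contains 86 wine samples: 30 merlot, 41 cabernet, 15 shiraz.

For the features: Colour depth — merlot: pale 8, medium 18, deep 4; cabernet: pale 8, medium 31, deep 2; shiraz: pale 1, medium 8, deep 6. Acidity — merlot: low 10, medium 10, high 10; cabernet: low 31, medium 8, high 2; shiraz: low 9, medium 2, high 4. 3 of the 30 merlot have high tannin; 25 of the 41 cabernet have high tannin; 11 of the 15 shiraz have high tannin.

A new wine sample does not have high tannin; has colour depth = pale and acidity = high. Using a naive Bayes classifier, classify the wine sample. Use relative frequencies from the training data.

merlot

merlot: (30/86) × (8/30) × (10/30) × (27/30) ≈ 0.027907
cabernet: (41/86) × (8/41) × (2/41) × (16/41) ≈ 0.00177082
shiraz: (15/86) × (1/15) × (4/15) × (4/15) ≈ 0.000826873
Highest score → merlot.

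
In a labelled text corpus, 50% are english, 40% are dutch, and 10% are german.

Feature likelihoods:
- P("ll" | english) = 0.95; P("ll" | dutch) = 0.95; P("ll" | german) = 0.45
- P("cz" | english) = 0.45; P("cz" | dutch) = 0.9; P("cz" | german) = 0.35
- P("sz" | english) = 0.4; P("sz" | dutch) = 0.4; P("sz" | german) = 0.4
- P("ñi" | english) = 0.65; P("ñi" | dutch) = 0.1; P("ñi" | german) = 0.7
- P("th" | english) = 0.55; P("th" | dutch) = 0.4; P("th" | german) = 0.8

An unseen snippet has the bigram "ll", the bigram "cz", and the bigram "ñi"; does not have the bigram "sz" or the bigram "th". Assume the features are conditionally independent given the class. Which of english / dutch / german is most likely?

english: 0.5 × 0.95 × 0.45 × (1−0.4) × 0.65 × (1−0.55) = 0.037513125
dutch: 0.4 × 0.95 × 0.9 × (1−0.4) × 0.1 × (1−0.4) = 0.012312
german: 0.1 × 0.45 × 0.35 × (1−0.4) × 0.7 × (1−0.8) = 0.001323
Highest score → english.

english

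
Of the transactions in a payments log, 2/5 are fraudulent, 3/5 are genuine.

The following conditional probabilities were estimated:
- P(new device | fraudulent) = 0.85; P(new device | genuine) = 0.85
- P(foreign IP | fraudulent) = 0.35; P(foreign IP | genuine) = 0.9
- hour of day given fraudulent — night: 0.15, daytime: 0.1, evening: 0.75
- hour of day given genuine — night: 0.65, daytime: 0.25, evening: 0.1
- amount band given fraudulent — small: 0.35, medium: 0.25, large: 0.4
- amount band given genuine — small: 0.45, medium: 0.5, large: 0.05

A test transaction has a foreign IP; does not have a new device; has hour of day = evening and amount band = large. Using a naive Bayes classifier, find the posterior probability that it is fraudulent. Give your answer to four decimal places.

0.9396

fraudulent: 0.4 × (1−0.85) × 0.35 × 0.75 × 0.4 = 0.0063
genuine: 0.6 × (1−0.85) × 0.9 × 0.1 × 0.05 = 0.000405
P(fraudulent | x) = 0.0063 / 0.006705 ≈ 0.9396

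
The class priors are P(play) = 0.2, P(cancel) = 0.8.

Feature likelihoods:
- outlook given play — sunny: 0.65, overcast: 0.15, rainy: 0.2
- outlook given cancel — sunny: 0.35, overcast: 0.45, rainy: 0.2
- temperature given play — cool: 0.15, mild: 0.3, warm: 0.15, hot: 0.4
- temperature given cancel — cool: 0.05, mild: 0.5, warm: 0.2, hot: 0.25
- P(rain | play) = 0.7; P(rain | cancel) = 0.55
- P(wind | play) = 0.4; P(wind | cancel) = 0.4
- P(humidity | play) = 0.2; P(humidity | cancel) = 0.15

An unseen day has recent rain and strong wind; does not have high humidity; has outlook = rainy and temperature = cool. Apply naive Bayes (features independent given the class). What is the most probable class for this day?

play: 0.2 × 0.2 × 0.15 × 0.7 × 0.4 × (1−0.2) = 0.001344
cancel: 0.8 × 0.2 × 0.05 × 0.55 × 0.4 × (1−0.15) = 0.001496
Highest score → cancel.

cancel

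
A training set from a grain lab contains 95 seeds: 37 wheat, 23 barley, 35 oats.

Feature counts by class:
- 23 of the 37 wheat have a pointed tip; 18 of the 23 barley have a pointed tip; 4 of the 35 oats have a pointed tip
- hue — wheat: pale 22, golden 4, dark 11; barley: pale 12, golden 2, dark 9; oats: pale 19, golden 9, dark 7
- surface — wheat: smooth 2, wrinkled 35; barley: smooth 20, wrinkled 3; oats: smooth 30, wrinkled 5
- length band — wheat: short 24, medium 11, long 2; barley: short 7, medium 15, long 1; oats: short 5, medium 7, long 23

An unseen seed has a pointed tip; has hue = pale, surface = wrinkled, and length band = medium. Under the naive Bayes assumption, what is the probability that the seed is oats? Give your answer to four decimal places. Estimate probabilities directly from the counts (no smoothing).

wheat: (37/95) × (23/37) × (22/37) × (35/37) × (11/37) ≈ 0.0404839
barley: (23/95) × (18/23) × (12/23) × (3/23) × (15/23) ≈ 0.00840929
oats: (35/95) × (4/35) × (19/35) × (5/35) × (7/35) ≈ 0.000653061
P(oats | x) = 0.000653061 / 0.049546251 ≈ 0.0132

0.0132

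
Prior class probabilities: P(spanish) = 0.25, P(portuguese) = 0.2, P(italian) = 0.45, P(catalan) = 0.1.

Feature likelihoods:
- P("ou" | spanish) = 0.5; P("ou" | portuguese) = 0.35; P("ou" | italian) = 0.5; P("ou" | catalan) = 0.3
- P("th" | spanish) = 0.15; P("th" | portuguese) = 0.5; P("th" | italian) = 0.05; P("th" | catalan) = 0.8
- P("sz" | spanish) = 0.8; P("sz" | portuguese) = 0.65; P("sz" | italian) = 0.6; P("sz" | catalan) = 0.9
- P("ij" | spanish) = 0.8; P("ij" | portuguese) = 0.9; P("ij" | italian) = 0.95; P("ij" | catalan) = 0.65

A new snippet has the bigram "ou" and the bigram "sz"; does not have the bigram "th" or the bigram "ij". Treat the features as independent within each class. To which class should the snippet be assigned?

spanish: 0.25 × 0.5 × (1−0.15) × 0.8 × (1−0.8) = 0.017
portuguese: 0.2 × 0.35 × (1−0.5) × 0.65 × (1−0.9) = 0.002275
italian: 0.45 × 0.5 × (1−0.05) × 0.6 × (1−0.95) = 0.0064125
catalan: 0.1 × 0.3 × (1−0.8) × 0.9 × (1−0.65) = 0.00189
Highest score → spanish.

spanish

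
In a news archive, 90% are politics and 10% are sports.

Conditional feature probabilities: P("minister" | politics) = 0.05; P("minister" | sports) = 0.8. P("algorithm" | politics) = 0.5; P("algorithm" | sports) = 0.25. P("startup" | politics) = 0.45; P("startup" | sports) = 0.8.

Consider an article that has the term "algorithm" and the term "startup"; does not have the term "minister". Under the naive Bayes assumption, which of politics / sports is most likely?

politics

politics: 0.9 × (1−0.05) × 0.5 × 0.45 = 0.192375
sports: 0.1 × (1−0.8) × 0.25 × 0.8 = 0.004
Highest score → politics.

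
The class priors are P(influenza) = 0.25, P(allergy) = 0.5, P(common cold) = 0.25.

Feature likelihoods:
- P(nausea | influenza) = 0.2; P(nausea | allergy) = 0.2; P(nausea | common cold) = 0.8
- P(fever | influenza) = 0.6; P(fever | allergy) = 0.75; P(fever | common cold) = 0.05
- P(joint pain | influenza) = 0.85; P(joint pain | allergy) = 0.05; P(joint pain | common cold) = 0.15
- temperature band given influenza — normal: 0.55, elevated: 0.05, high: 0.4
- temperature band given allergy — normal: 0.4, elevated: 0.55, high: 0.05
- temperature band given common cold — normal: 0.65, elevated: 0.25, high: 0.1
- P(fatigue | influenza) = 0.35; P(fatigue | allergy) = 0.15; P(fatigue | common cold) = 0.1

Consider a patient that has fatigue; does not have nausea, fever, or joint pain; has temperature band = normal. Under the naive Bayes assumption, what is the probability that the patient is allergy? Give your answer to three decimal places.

influenza: 0.25 × (1−0.2) × (1−0.6) × (1−0.85) × 0.55 × 0.35 = 0.00231
allergy: 0.5 × (1−0.2) × (1−0.75) × (1−0.05) × 0.4 × 0.15 = 0.0057
common cold: 0.25 × (1−0.8) × (1−0.05) × (1−0.15) × 0.65 × 0.1 = 0.002624375
P(allergy | x) = 0.0057 / 0.010634375 ≈ 0.536

0.536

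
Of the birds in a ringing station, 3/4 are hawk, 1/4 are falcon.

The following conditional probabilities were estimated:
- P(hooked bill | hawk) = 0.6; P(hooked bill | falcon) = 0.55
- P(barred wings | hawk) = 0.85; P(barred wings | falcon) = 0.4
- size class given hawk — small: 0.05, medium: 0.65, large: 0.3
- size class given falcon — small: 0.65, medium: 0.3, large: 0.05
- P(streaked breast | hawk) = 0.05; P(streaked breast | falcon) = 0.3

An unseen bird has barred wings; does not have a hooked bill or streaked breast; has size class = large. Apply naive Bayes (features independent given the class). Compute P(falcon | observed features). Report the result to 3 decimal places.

hawk: 0.75 × (1−0.6) × 0.85 × 0.3 × (1−0.05) = 0.072675
falcon: 0.25 × (1−0.55) × 0.4 × 0.05 × (1−0.3) = 0.001575
P(falcon | x) = 0.001575 / 0.07425 ≈ 0.021

0.021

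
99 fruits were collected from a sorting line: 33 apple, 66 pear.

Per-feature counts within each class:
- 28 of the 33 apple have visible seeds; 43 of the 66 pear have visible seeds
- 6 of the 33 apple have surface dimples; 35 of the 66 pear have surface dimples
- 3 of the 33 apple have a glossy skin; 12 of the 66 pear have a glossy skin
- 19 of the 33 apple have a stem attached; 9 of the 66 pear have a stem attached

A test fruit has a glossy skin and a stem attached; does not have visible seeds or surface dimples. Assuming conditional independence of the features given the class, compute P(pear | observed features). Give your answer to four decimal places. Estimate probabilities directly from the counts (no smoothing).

apple: (33/99) × (5/33) × (27/33) × (3/33) × (19/33) ≈ 0.00216288
pear: (66/99) × (23/66) × (31/66) × (12/66) × (9/66) ≈ 0.00270549
P(pear | x) = 0.00270549 / 0.00486837 ≈ 0.5557

0.5557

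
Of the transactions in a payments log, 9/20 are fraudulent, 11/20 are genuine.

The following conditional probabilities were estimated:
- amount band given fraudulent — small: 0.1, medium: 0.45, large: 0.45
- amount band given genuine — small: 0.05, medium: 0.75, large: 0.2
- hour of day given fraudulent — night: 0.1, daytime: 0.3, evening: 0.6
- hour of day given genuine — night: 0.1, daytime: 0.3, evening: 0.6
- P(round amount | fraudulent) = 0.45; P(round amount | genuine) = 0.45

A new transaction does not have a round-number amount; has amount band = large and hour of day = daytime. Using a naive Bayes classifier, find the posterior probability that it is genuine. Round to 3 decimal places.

0.352

fraudulent: 0.45 × 0.45 × 0.3 × (1−0.45) = 0.0334125
genuine: 0.55 × 0.2 × 0.3 × (1−0.45) = 0.01815
P(genuine | x) = 0.01815 / 0.0515625 ≈ 0.352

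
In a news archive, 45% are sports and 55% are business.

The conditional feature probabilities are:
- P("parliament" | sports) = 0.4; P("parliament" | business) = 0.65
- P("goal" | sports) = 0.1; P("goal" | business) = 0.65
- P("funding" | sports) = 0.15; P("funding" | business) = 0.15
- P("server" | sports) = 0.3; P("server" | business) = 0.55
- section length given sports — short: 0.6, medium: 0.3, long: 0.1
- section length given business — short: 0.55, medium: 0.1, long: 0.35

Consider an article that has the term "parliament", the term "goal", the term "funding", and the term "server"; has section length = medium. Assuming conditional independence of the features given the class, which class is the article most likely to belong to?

business

sports: 0.45 × 0.4 × 0.1 × 0.15 × 0.3 × 0.3 = 0.000243
business: 0.55 × 0.65 × 0.65 × 0.15 × 0.55 × 0.1 = 0.00191709375
Highest score → business.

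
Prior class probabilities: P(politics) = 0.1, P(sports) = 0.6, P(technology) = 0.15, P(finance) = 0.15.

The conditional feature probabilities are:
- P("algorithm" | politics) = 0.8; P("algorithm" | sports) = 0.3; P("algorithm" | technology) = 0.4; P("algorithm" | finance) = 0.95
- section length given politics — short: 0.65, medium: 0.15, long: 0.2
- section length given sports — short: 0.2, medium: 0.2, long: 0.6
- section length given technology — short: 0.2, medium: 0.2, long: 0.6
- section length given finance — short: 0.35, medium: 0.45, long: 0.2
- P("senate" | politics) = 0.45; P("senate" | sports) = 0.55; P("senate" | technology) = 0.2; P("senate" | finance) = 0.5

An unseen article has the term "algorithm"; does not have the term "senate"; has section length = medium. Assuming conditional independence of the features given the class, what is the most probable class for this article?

politics: 0.1 × 0.8 × 0.15 × (1−0.45) = 0.0066
sports: 0.6 × 0.3 × 0.2 × (1−0.55) = 0.0162
technology: 0.15 × 0.4 × 0.2 × (1−0.2) = 0.0096
finance: 0.15 × 0.95 × 0.45 × (1−0.5) = 0.0320625
Highest score → finance.

finance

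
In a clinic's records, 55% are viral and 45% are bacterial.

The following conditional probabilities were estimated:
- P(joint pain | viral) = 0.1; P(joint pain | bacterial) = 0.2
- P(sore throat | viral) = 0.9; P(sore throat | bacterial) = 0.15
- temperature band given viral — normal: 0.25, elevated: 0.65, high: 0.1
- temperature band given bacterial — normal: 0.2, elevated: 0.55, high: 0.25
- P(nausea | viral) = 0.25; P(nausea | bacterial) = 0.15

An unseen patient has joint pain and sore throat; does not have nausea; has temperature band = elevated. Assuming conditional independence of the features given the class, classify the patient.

viral: 0.55 × 0.1 × 0.9 × 0.65 × (1−0.25) = 0.02413125
bacterial: 0.45 × 0.2 × 0.15 × 0.55 × (1−0.15) = 0.00631125
Highest score → viral.

viral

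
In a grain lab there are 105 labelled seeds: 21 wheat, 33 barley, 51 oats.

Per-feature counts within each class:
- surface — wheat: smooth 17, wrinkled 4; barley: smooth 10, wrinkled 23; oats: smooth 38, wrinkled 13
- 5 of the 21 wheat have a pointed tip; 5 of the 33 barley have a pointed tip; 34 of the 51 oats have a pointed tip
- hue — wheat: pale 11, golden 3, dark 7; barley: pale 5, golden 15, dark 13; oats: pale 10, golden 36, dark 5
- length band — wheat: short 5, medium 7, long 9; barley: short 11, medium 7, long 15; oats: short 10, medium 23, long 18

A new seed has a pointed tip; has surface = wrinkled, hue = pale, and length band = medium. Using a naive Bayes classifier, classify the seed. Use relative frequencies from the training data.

wheat: (21/105) × (4/21) × (5/21) × (11/21) × (7/21) ≈ 0.0015837
barley: (33/105) × (23/33) × (5/33) × (5/33) × (7/33) ≈ 0.00106668
oats: (51/105) × (13/51) × (34/51) × (10/51) × (23/51) ≈ 0.00729878
Highest score → oats.

oats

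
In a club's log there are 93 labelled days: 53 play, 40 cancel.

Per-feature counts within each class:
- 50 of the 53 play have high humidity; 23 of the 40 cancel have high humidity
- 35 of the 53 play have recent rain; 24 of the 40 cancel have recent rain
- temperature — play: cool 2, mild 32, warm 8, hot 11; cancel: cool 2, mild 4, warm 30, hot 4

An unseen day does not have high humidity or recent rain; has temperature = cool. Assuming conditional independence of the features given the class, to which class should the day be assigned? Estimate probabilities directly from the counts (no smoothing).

play: (53/93) × (3/53) × (18/53) × (2/53) ≈ 0.000413418
cancel: (40/93) × (17/40) × (16/40) × (2/40) ≈ 0.00365591
Highest score → cancel.

cancel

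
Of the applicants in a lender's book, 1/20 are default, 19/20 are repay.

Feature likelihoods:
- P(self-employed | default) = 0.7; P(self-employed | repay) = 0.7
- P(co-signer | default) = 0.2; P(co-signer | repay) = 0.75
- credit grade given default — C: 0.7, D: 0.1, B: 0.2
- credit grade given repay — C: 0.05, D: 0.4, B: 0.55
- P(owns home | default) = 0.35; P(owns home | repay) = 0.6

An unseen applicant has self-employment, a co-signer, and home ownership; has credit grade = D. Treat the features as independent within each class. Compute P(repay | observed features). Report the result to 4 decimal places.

0.9980

default: 0.05 × 0.7 × 0.2 × 0.1 × 0.35 = 0.000245
repay: 0.95 × 0.7 × 0.75 × 0.4 × 0.6 = 0.1197
P(repay | x) = 0.1197 / 0.119945 ≈ 0.9980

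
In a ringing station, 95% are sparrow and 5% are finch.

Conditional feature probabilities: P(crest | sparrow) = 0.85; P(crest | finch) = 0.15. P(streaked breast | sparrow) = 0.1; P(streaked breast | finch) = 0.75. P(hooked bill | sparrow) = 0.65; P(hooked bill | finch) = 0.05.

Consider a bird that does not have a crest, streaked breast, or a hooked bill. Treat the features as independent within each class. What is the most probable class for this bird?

sparrow

sparrow: 0.95 × (1−0.85) × (1−0.1) × (1−0.65) = 0.0448875
finch: 0.05 × (1−0.15) × (1−0.75) × (1−0.05) = 0.01009375
Highest score → sparrow.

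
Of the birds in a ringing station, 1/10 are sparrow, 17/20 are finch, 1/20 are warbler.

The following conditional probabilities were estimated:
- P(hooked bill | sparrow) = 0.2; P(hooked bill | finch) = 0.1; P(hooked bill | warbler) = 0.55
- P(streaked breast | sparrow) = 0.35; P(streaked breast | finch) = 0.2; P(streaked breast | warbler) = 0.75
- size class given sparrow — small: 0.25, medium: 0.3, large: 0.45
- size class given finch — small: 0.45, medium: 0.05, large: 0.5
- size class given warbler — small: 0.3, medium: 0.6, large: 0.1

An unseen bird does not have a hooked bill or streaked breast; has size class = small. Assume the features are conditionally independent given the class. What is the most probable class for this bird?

finch

sparrow: 0.1 × (1−0.2) × (1−0.35) × 0.25 = 0.013
finch: 0.85 × (1−0.1) × (1−0.2) × 0.45 = 0.2754
warbler: 0.05 × (1−0.55) × (1−0.75) × 0.3 = 0.0016875
Highest score → finch.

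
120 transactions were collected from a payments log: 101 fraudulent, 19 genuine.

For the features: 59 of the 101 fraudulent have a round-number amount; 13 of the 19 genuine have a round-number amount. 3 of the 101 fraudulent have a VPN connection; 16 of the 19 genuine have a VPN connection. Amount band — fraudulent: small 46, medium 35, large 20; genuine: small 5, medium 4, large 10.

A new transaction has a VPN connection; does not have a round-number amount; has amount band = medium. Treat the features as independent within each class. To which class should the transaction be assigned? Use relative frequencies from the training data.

fraudulent: (101/120) × (42/101) × (3/101) × (35/101) ≈ 0.00360259
genuine: (19/120) × (6/19) × (16/19) × (4/19) ≈ 0.00886427
Highest score → genuine.

genuine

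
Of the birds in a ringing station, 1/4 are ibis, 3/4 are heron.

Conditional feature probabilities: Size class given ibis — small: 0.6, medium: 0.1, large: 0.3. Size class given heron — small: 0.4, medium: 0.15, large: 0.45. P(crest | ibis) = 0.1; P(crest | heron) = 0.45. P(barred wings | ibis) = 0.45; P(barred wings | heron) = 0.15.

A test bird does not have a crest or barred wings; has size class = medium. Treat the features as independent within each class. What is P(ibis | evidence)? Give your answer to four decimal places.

ibis: 0.25 × 0.1 × (1−0.1) × (1−0.45) = 0.012375
heron: 0.75 × 0.15 × (1−0.45) × (1−0.15) = 0.05259375
P(ibis | x) = 0.012375 / 0.06496875 ≈ 0.1905

0.1905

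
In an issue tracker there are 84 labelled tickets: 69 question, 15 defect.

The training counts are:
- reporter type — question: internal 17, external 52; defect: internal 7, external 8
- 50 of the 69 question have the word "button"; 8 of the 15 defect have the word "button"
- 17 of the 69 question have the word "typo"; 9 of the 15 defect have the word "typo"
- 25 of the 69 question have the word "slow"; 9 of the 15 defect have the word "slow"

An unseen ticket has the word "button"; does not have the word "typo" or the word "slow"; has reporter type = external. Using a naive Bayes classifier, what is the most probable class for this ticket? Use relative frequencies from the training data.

question

question: (69/84) × (52/69) × (50/69) × (52/69) × (44/69) ≈ 0.215577
defect: (15/84) × (8/15) × (8/15) × (6/15) × (6/15) ≈ 0.00812698
Highest score → question.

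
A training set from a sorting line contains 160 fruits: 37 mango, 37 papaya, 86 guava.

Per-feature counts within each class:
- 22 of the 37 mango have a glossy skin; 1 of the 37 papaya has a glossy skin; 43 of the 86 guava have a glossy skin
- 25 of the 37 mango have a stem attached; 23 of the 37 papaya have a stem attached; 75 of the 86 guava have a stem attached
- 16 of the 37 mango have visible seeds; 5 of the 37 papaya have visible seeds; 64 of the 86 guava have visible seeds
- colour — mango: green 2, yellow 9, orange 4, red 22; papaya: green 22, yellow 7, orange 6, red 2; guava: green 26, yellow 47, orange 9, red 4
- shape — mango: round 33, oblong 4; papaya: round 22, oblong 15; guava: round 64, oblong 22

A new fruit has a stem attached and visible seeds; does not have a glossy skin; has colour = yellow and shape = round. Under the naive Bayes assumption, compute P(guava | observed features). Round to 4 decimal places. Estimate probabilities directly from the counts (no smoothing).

0.8979

mango: (37/160) × (15/37) × (25/37) × (16/37) × (9/37) × (33/37) ≈ 0.00594266
papaya: (37/160) × (36/37) × (23/37) × (5/37) × (7/37) × (22/37) ≈ 0.00212615
guava: (86/160) × (43/86) × (75/86) × (64/86) × (47/86) × (64/86) ≈ 0.0709372
P(guava | x) = 0.0709372 / 0.07900601 ≈ 0.8979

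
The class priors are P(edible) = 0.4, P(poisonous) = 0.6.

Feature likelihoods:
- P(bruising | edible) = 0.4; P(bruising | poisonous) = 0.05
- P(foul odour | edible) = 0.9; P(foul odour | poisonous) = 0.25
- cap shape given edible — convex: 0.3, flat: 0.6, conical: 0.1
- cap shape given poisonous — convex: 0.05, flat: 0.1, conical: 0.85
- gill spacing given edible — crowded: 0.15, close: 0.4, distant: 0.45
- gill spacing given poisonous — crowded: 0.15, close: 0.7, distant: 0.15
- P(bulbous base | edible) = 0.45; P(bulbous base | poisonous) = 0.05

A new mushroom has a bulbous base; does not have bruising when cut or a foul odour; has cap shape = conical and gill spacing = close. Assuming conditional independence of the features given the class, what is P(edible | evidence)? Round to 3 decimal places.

0.033

edible: 0.4 × (1−0.4) × (1−0.9) × 0.1 × 0.4 × 0.45 = 0.000432
poisonous: 0.6 × (1−0.05) × (1−0.25) × 0.85 × 0.7 × 0.05 = 0.012718125
P(edible | x) = 0.000432 / 0.013150125 ≈ 0.033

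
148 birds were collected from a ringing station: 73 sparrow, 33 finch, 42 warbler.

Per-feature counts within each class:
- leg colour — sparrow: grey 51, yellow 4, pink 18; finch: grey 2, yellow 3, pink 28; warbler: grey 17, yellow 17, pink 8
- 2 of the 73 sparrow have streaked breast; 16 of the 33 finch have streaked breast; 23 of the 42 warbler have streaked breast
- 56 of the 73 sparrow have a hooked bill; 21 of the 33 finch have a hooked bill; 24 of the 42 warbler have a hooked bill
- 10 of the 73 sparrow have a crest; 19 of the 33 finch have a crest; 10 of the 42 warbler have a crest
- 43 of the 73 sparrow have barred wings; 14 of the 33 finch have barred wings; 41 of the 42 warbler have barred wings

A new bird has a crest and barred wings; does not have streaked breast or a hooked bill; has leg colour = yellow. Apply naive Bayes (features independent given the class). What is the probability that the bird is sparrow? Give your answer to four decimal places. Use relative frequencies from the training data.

sparrow: (73/148) × (4/73) × (71/73) × (17/73) × (10/73) × (43/73) ≈ 0.00049395
finch: (33/148) × (3/33) × (17/33) × (12/33) × (19/33) × (14/33) ≈ 0.000927504
warbler: (42/148) × (17/42) × (19/42) × (18/42) × (10/42) × (41/42) ≈ 0.00517607
P(sparrow | x) = 0.00049395 / 0.006597524 ≈ 0.0749

0.0749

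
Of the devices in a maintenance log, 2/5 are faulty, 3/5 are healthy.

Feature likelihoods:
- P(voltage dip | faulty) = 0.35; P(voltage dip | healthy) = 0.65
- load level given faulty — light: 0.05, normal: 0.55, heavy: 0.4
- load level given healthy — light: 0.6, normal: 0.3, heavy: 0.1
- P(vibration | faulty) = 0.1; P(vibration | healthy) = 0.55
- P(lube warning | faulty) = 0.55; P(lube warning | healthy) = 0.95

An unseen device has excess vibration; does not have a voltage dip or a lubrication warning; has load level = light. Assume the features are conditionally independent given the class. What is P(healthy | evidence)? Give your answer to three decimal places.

0.856

faulty: 0.4 × (1−0.35) × 0.05 × 0.1 × (1−0.55) = 0.000585
healthy: 0.6 × (1−0.65) × 0.6 × 0.55 × (1−0.95) = 0.003465
P(healthy | x) = 0.003465 / 0.00405 ≈ 0.856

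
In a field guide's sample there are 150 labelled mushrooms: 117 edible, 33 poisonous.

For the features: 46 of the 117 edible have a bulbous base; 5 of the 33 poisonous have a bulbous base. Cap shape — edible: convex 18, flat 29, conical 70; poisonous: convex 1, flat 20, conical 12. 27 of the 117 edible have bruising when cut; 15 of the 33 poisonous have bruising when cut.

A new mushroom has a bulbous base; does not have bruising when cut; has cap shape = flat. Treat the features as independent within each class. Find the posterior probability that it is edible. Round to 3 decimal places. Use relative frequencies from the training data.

0.841

edible: (117/150) × (46/117) × (29/117) × (90/117) ≈ 0.0584703
poisonous: (33/150) × (5/33) × (20/33) × (18/33) ≈ 0.0110193
P(edible | x) = 0.0584703 / 0.0694896 ≈ 0.841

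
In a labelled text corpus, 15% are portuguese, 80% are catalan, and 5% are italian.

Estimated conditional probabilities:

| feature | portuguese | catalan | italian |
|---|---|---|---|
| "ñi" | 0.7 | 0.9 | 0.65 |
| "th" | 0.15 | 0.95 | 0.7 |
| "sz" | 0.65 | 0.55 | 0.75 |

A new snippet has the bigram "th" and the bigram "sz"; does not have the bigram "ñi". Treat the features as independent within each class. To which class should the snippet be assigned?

portuguese: 0.15 × (1−0.7) × 0.15 × 0.65 = 0.0043875
catalan: 0.8 × (1−0.9) × 0.95 × 0.55 = 0.0418
italian: 0.05 × (1−0.65) × 0.7 × 0.75 = 0.0091875
Highest score → catalan.

catalan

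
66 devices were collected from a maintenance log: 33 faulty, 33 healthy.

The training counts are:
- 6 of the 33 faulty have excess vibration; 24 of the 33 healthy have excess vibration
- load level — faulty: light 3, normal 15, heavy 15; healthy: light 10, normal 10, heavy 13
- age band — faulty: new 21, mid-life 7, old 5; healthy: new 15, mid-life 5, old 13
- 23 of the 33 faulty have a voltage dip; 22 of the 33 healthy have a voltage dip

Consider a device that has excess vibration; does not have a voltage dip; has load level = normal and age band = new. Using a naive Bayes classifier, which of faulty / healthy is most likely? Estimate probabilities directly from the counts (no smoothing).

faulty: (33/66) × (6/33) × (15/33) × (21/33) × (10/33) ≈ 0.00796849
healthy: (33/66) × (24/33) × (10/33) × (15/33) × (11/33) ≈ 0.0166959
Highest score → healthy.

healthy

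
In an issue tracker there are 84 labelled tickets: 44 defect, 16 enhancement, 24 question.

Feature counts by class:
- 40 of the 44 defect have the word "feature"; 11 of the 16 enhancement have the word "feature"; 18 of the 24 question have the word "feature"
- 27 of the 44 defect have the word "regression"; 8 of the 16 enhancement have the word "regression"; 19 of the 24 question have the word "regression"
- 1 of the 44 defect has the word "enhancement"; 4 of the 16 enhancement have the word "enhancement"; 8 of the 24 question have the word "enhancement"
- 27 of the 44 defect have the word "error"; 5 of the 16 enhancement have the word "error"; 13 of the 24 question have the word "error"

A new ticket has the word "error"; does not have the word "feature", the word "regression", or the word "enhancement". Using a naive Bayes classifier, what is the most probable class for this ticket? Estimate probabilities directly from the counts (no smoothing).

defect

defect: (44/84) × (4/44) × (17/44) × (43/44) × (27/44) ≈ 0.0110333
enhancement: (16/84) × (5/16) × (8/16) × (12/16) × (5/16) ≈ 0.00697545
question: (24/84) × (6/24) × (5/24) × (16/24) × (13/24) ≈ 0.00537368
Highest score → defect.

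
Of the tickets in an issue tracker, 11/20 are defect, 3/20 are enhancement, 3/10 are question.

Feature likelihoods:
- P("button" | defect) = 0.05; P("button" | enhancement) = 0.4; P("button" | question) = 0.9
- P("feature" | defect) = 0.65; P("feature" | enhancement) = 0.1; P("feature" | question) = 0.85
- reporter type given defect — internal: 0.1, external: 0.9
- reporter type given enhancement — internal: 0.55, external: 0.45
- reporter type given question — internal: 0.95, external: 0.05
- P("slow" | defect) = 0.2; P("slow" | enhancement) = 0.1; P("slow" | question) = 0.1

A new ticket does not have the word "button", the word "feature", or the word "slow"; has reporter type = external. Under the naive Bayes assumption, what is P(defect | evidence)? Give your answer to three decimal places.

defect: 0.55 × (1−0.05) × (1−0.65) × 0.9 × (1−0.2) = 0.13167
enhancement: 0.15 × (1−0.4) × (1−0.1) × 0.45 × (1−0.1) = 0.032805
question: 0.3 × (1−0.9) × (1−0.85) × 0.05 × (1−0.1) = 0.0002025
P(defect | x) = 0.13167 / 0.1646775 ≈ 0.800

0.800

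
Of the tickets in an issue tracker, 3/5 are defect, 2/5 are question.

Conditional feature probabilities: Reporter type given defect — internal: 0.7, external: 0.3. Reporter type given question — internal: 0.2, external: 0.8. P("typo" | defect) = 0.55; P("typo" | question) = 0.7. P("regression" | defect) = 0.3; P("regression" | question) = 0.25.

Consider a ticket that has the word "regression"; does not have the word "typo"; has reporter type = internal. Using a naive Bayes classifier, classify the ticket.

defect

defect: 0.6 × 0.7 × (1−0.55) × 0.3 = 0.0567
question: 0.4 × 0.2 × (1−0.7) × 0.25 = 0.006
Highest score → defect.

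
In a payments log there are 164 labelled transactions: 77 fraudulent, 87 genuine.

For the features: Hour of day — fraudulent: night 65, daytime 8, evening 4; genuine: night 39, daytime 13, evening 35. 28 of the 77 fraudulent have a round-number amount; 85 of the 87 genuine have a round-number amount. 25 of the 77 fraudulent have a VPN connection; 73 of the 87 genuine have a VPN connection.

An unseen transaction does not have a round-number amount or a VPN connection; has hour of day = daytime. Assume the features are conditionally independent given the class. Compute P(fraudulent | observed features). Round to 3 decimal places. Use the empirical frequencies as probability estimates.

0.986

fraudulent: (77/164) × (8/77) × (49/77) × (52/77) ≈ 0.0209635
genuine: (87/164) × (13/87) × (2/87) × (14/87) ≈ 0.000293237
P(fraudulent | x) = 0.0209635 / 0.021256737 ≈ 0.986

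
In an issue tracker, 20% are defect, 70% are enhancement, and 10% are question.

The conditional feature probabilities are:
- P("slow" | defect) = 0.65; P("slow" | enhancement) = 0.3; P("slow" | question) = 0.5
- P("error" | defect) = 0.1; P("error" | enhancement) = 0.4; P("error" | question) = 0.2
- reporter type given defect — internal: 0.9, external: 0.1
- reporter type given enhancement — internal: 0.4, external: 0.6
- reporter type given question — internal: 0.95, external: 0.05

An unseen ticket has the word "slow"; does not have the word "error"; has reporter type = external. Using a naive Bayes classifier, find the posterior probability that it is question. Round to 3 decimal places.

0.022

defect: 0.2 × 0.65 × (1−0.1) × 0.1 = 0.0117
enhancement: 0.7 × 0.3 × (1−0.4) × 0.6 = 0.0756
question: 0.1 × 0.5 × (1−0.2) × 0.05 = 0.002
P(question | x) = 0.002 / 0.0893 ≈ 0.022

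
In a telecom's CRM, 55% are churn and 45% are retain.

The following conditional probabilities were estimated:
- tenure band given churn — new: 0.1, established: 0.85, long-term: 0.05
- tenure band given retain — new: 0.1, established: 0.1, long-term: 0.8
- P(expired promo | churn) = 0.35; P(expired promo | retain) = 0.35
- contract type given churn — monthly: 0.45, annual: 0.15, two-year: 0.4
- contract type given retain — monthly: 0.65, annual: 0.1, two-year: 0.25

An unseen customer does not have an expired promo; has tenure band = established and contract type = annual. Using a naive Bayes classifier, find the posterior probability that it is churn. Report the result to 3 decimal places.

0.940

churn: 0.55 × 0.85 × (1−0.35) × 0.15 = 0.04558125
retain: 0.45 × 0.1 × (1−0.35) × 0.1 = 0.002925
P(churn | x) = 0.04558125 / 0.04850625 ≈ 0.940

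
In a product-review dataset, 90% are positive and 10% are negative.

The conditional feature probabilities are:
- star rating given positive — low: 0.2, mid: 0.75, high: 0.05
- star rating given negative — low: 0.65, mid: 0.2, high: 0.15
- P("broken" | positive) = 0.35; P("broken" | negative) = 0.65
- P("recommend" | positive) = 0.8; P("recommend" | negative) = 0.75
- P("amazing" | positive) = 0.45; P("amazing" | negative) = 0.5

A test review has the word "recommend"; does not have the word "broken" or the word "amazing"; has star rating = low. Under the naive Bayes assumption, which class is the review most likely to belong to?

positive: 0.9 × 0.2 × (1−0.35) × 0.8 × (1−0.45) = 0.05148
negative: 0.1 × 0.65 × (1−0.65) × 0.75 × (1−0.5) = 0.00853125
Highest score → positive.

positive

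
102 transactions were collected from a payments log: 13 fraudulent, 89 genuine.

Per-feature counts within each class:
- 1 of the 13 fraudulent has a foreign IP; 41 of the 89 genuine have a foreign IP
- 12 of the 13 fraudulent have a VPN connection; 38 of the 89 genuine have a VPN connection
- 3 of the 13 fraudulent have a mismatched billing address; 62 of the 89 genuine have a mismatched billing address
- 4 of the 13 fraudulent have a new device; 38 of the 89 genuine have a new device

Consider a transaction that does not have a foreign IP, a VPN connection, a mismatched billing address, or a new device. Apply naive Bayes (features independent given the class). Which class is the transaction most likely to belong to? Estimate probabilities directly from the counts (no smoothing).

genuine

fraudulent: (13/102) × (12/13) × (1/13) × (10/13) × (9/13) ≈ 0.00481941
genuine: (89/102) × (48/89) × (51/89) × (27/89) × (51/89) ≈ 0.0468787
Highest score → genuine.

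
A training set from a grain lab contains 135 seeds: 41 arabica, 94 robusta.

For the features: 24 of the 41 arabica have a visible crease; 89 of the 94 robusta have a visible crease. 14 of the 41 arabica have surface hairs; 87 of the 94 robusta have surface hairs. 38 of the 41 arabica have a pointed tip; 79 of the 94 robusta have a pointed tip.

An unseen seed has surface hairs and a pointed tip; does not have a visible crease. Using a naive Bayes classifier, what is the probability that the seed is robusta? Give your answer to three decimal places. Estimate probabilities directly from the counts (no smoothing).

0.420

arabica: (41/135) × (17/41) × (14/41) × (38/41) ≈ 0.0398528
robusta: (94/135) × (5/94) × (87/94) × (79/94) ≈ 0.0288089
P(robusta | x) = 0.0288089 / 0.0686617 ≈ 0.420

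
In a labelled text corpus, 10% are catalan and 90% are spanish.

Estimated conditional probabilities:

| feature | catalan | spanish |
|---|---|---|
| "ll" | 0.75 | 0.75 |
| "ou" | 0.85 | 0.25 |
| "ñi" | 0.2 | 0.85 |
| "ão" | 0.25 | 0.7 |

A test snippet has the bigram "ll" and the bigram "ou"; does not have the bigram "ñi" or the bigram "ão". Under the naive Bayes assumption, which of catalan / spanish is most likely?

catalan: 0.1 × 0.75 × 0.85 × (1−0.2) × (1−0.25) = 0.03825
spanish: 0.9 × 0.75 × 0.25 × (1−0.85) × (1−0.7) = 0.00759375
Highest score → catalan.

catalan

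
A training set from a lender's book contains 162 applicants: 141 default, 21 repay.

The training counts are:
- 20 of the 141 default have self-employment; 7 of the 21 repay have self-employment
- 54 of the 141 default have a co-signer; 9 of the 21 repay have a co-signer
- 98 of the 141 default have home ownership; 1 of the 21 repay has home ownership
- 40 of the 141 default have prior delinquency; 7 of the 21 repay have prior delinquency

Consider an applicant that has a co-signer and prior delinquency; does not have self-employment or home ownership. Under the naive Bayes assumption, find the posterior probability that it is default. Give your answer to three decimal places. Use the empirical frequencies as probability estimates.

default: (141/162) × (121/141) × (54/141) × (43/141) × (40/141) ≈ 0.0247477
repay: (21/162) × (14/21) × (9/21) × (20/21) × (7/21) ≈ 0.0117578
P(default | x) = 0.0247477 / 0.0365055 ≈ 0.678

0.678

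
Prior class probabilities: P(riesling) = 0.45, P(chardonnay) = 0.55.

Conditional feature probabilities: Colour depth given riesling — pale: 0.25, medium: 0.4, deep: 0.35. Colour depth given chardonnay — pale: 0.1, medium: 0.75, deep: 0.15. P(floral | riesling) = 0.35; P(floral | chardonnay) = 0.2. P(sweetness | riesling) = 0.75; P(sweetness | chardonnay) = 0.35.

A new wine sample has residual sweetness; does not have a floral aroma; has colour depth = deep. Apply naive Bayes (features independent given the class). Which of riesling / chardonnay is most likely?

riesling

riesling: 0.45 × 0.35 × (1−0.35) × 0.75 = 0.07678125
chardonnay: 0.55 × 0.15 × (1−0.2) × 0.35 = 0.0231
Highest score → riesling.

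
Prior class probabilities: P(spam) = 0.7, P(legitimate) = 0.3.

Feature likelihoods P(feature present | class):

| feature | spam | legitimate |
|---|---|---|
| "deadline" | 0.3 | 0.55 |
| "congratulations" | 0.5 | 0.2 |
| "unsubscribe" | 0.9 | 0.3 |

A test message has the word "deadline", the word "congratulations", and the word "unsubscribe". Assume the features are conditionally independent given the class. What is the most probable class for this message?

spam: 0.7 × 0.3 × 0.5 × 0.9 = 0.0945
legitimate: 0.3 × 0.55 × 0.2 × 0.3 = 0.0099
Highest score → spam.

spam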